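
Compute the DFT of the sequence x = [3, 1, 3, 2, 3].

X[k] = Σ(n=0 to 4) x[n] · ω_5^(nk)
where ω_5 = e^(-2πi/5)

Computing each X[k]:
X[0] = 12
X[1] = 0.1910+1.3143i
X[2] = 1.3090+2.1266i
X[3] = 1.3090-2.1266i
X[4] = 0.1910-1.3143i

X = [12, 0.1910+1.3143i, 1.3090+2.1266i, 1.3090-2.1266i, 0.1910-1.3143i]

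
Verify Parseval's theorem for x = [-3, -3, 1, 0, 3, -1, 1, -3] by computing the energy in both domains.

Time domain:
Σ|x[n]|² = |-3|² + |-3|² + |1|² + |0|² + |3|² + |-1|² + |1|² + |-3|² = 39.0000

Frequency domain:
(1/8)Σ|X[k]|² = (1/8)(|-5|² + |-9.5355-0.7071i|² + |-2+1i|² + |-2.4645-0.7071i|² + |9|² + |-2.4645+0.7071i|² + |-2-1i|² + |-9.5355+0.7071i|²) = (1/8)·312.0000 = 39.0000

Both sides agree, confirming Parseval's theorem.

Σ|x[n]|² = (1/N)Σ|X[k]|² = 39.0000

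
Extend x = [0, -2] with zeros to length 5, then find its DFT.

Original 2-point DFT: [-2, 2]
Zero-padded 5-point DFT provides frequency interpolation.

DFT_5([x, 0, ...]) = [-2, -0.6180+1.9021i, 1.6180+1.1756i, 1.6180-1.1756i, -0.6180-1.9021i]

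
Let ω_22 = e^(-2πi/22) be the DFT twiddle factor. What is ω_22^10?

ω_22^10 = e^(-2πi·10/22)
= cos(-2π·10/22) + i·sin(-2π·10/22)
= cos(-20π/22) + i·sin(-20π/22)

ω_22^10 = cos(-20π/22) + i·sin(-20π/22) = -0.9595-0.2817i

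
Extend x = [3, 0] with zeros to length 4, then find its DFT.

Original 2-point DFT: [3, 3]
Zero-padded 4-point DFT provides frequency interpolation.

DFT_4([x, 0, ...]) = [3, 3, 3, 3]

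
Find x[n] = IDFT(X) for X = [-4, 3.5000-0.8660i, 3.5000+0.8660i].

x[n] = (1/3) Σ(k=0 to 2) X[k] · e^(2πikn/3)

Computing each x[n]:
x[0] = 1
x[1] = -2
x[2] = -3

x = [1, -2, -3]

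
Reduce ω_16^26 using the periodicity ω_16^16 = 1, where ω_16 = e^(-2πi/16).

Since ω_16^16 = 1, powers reduce modulo 16.
26 mod 16 = 10
So ω_16^26 = ω_16^10 = e^(-2πi·10/16)

ω_16^26 = ω_16^10 = -0.7071+0.7071i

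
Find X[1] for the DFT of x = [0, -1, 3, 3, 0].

X[1] = Σ(n=0 to 4) x[n] · ω_5^(1n) where ω_5 = e^(-2πi/5)
= (0)·ω_5^0 + (-1)·ω_5^1 + (3)·ω_5^2 + (3)·ω_5^3 + (0)·ω_5^4

X[1] = -5.1631+0.9511i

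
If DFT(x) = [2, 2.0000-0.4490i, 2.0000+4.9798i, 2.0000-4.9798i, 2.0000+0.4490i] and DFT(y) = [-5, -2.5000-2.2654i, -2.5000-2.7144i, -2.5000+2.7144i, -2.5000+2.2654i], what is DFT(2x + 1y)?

By linearity: DFT(2x + 1y) = 2·DFT(x) + 1·DFT(y)
= 2·[2, 2.0000-0.4490i, 2.0000+4.9798i, 2.0000-4.9798i, 2.0000+0.4490i] + 1·[-5, -2.5000-2.2654i, -2.5000-2.7144i, -2.5000+2.7144i, -2.5000+2.2654i]

Computing element-wise:
Z[0] = 2·(2) + 1·(-5) = -1
Z[1] = 2·(2.0000-0.4490i) + 1·(-2.5000-2.2654i) = 1.5000-3.1634i
Z[2] = 2·(2.0000+4.9798i) + 1·(-2.5000-2.7144i) = 1.5000+7.2452i
Z[3] = 2·(2.0000-4.9798i) + 1·(-2.5000+2.7144i) = 1.5000-7.2452i
Z[4] = 2·(2.0000+0.4490i) + 1·(-2.5000+2.2654i) = 1.5000+3.1634i

DFT(2x + 1y) = 2·X + 1·Y = [-1, 1.5000-3.1634i, 1.5000+7.2452i, 1.5000-7.2452i, 1.5000+3.1634i]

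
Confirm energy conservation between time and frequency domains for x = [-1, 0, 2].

Time domain:
Σ|x[n]|² = |-1|² + |0|² + |2|² = 5.0000

Frequency domain:
(1/3)Σ|X[k]|² = (1/3)(|1|² + |-2.0000+1.7321i|² + |-2.0000-1.7321i|²) = (1/3)·15.0000 = 5.0000

Both sides agree, confirming Parseval's theorem.

Σ|x[n]|² = (1/N)Σ|X[k]|² = 5.0000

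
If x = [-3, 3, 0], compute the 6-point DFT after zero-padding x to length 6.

Original 3-point DFT: [0, -4.5000-2.5981i, -4.5000+2.5981i]
Zero-padded 6-point DFT provides frequency interpolation.

DFT_6([x, 0, ...]) = [0, -1.5000-2.5981i, -4.5000-2.5981i, -6, -4.5000+2.5981i, -1.5000+2.5981i]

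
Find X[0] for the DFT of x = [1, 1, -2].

X[0] = Σ(n=0 to 2) x[n] · ω_3^0 = Σ x[n]
= (1) + (1) + (-2)

X[0] = 0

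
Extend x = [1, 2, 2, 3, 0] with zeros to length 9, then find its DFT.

Original 5-point DFT: [8, -2.4271-1.3143i, 0.9271-2.1266i, 0.9271+2.1266i, -2.4271+1.3143i]
Zero-padded 9-point DFT provides frequency interpolation.

DFT_9([x, 0, ...]) = [8, 1.3794-5.8533i, -2.0321-0.0556i, 2, -0.8473-1.9965i, -0.8473+1.9965i, 2, -2.0321+0.0556i, 1.3794+5.8533i]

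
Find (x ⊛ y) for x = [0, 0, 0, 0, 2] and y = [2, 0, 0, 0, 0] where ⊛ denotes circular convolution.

(x ⊛ y)[n] = Σ(m=0 to 4) x[m] · y[(n-m) mod 5]

Computing each output sample:
(x ⊛ y)[0] = 0
(x ⊛ y)[1] = 0
(x ⊛ y)[2] = 0
(x ⊛ y)[3] = 0
(x ⊛ y)[4] = 4

x ⊛ y = [0, 0, 0, 0, 4]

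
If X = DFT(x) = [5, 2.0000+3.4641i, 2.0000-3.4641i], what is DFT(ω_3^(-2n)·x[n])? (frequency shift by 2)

Modulation property: DFT(ω_3^(-2n)·x[n]) = X[(k-2) mod 3], so circularly shift X by 2 positions.

X[k-2] = [2.0000+3.4641i, 2.0000-3.4641i, 5]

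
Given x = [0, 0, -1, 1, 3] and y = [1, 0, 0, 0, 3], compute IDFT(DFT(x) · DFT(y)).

(x ⊛ y)[n] = Σ(m=0 to 4) x[m] · y[(n-m) mod 5]

Computing each output sample:
(x ⊛ y)[0] = 0
(x ⊛ y)[1] = -3
(x ⊛ y)[2] = 2
(x ⊛ y)[3] = 10
(x ⊛ y)[4] = 3

x ⊛ y = [0, -3, 2, 10, 3]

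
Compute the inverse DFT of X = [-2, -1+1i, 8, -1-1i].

x[n] = (1/4) Σ(k=0 to 3) X[k] · e^(2πikn/4)

Computing each x[n]:
x[0] = 1
x[1] = -3
x[2] = 2
x[3] = -2

x = [1, -3, 2, -2]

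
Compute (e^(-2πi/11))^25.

Since ω_11^11 = 1, powers reduce modulo 11.
25 mod 11 = 3
So ω_11^25 = ω_11^3 = e^(-2πi·3/11)

ω_11^25 = ω_11^3 = -0.1423-0.9898i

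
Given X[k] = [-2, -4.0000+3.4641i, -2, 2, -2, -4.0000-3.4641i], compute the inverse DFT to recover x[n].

x[n] = (1/6) Σ(k=0 to 5) X[k] · e^(2πikn/6)

Computing each x[n]:
x[0] = -2
x[1] = -2
x[2] = 0
x[3] = 0
x[4] = 2
x[5] = 0

x = [-2, -2, 0, 0, 2, 0]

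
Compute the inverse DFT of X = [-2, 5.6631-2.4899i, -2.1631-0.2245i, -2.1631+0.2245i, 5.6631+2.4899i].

x[n] = (1/5) Σ(k=0 to 4) X[k] · e^(2πikn/5)

Computing each x[n]:
x[0] = 1
x[1] = 2
x[2] = -2
x[3] = -3
x[4] = 0

x = [1, 2, -2, -3, 0]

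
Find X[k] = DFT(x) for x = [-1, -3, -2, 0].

X[k] = Σ(n=0 to 3) x[n] · ω_4^(nk)
where ω_4 = e^(-2πi/4)

Computing each X[k]:
X[0] = -6
X[1] = 1+3i
X[2] = 0
X[3] = 1-3i

X = [-6, 1+3i, 0, 1-3i]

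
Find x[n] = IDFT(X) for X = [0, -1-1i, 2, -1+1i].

x[n] = (1/4) Σ(k=0 to 3) X[k] · e^(2πikn/4)

Computing each x[n]:
x[0] = 0
x[1] = 0
x[2] = 1
x[3] = -1

x = [0, 0, 1, -1]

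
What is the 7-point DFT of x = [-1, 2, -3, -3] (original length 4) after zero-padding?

Original 4-point DFT: [-5, 2-5i, -3, 2+5i]
Zero-padded 7-point DFT provides frequency interpolation.

DFT_7([x, 0, ...]) = [-5, 3.6174+2.6628i, -0.6126-5.5970i, -4.0048-0.2885i, -4.0048+0.2885i, -0.6126+5.5970i, 3.6174-2.6628i]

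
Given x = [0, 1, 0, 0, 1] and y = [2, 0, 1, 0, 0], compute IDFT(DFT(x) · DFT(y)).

(x ⊛ y)[n] = Σ(m=0 to 4) x[m] · y[(n-m) mod 5]

Computing each output sample:
(x ⊛ y)[0] = 0
(x ⊛ y)[1] = 3
(x ⊛ y)[2] = 0
(x ⊛ y)[3] = 1
(x ⊛ y)[4] = 2

x ⊛ y = [0, 3, 0, 1, 2]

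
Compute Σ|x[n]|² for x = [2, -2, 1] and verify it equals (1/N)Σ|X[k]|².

Time domain:
Σ|x[n]|² = |2|² + |-2|² + |1|² = 9.0000

Frequency domain:
(1/3)Σ|X[k]|² = (1/3)(|1|² + |2.5000+2.5981i|² + |2.5000-2.5981i|²) = (1/3)·27.0000 = 9.0000

Both sides agree, confirming Parseval's theorem.

Σ|x[n]|² = (1/N)Σ|X[k]|² = 9.0000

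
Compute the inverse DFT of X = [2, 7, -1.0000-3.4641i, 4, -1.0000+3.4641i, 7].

x[n] = (1/6) Σ(k=0 to 5) X[k] · e^(2πikn/6)

Computing each x[n]:
x[0] = 3
x[1] = 2
x[2] = -1
x[3] = -3
x[4] = 1
x[5] = 0

x = [3, 2, -1, -3, 1, 0]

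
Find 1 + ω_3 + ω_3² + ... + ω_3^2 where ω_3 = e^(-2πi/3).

Sum of all nth roots of unity equals 0 for n > 1 (geometric series with r ≠ 1).

0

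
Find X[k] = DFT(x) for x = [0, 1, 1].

X[k] = Σ(n=0 to 2) x[n] · ω_3^(nk)
where ω_3 = e^(-2πi/3)

Computing each X[k]:
X[0] = 2
X[1] = -1
X[2] = -1

X = [2, -1, -1]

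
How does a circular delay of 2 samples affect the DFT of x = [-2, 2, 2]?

Time shift by 2: X_shifted[k] = ω_3^(2k) · X[k]
Shifted x = [2, 2, -2]

DFT(x[n-2]) = [2, 2.0000-3.4641i, 2.0000+3.4641i]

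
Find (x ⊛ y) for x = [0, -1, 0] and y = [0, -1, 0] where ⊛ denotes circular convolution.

(x ⊛ y)[n] = Σ(m=0 to 2) x[m] · y[(n-m) mod 3]

Computing each output sample:
(x ⊛ y)[0] = 0
(x ⊛ y)[1] = 0
(x ⊛ y)[2] = 1

x ⊛ y = [0, 0, 1]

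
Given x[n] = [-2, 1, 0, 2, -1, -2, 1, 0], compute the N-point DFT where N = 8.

X[k] = Σ(n=0 to 7) x[n] · ω_8^(nk)
where ω_8 = e^(-2πi/8)

Computing each X[k]:
X[0] = -1
X[1] = -0.2929-2.5355i
X[2] = -4+3i
X[3] = -1.7071-4.5355i
X[4] = -3
X[5] = -1.7071+4.5355i
X[6] = -4-3i
X[7] = -0.2929+2.5355i

X = [-1, -0.2929-2.5355i, -4+3i, -1.7071-4.5355i, -3, -1.7071+4.5355i, -4-3i, -0.2929+2.5355i]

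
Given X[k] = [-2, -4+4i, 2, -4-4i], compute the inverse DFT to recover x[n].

x[n] = (1/4) Σ(k=0 to 3) X[k] · e^(2πikn/4)

Computing each x[n]:
x[0] = -2
x[1] = -3
x[2] = 2
x[3] = 1

x = [-2, -3, 2, 1]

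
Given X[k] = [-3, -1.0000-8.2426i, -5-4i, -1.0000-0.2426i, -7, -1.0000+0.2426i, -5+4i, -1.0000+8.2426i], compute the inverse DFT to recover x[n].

x[n] = (1/8) Σ(k=0 to 7) X[k] · e^(2πikn/8)

Computing each x[n]:
x[0] = -3
x[1] = 3
x[2] = 2
x[3] = 1
x[4] = -2
x[5] = 0
x[6] = -2
x[7] = -2

x = [-3, 3, 2, 1, -2, 0, -2, -2]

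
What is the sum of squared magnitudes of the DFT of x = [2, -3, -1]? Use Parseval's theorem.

Parseval: Σ|x[n]|² = (1/N)Σ|X[k]|², so Σ|X[k]|² = N·Σ|x[n]|² = 3·14.0000

Σ|X[k]|² = N·Σ|x[n]|² = 3·14.0000 = 42.0000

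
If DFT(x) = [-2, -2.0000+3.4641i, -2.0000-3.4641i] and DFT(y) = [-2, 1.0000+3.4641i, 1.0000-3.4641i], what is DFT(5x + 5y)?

By linearity: DFT(5x + 5y) = 5·DFT(x) + 5·DFT(y)
= 5·[-2, -2.0000+3.4641i, -2.0000-3.4641i] + 5·[-2, 1.0000+3.4641i, 1.0000-3.4641i]

Computing element-wise:
Z[0] = 5·(-2) + 5·(-2) = -20
Z[1] = 5·(-2.0000+3.4641i) + 5·(1.0000+3.4641i) = -5.0000+34.6410i
Z[2] = 5·(-2.0000-3.4641i) + 5·(1.0000-3.4641i) = -5.0000-34.6410i

DFT(5x + 5y) = 5·X + 5·Y = [-20, -5.0000+34.6410i, -5.0000-34.6410i]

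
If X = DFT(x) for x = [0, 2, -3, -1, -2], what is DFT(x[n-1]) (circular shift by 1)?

Time shift by 1: X_shifted[k] = ω_5^(1k) · X[k]
Shifted x = [-2, 0, 2, -3, -1]

DFT(x[n-1]) = [-4, -1.5000-3.8900i, -1.5000+4.1675i, -1.5000-4.1675i, -1.5000+3.8900i]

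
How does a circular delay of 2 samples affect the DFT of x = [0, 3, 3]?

Time shift by 2: X_shifted[k] = ω_3^(2k) · X[k]
Shifted x = [3, 3, 0]

DFT(x[n-2]) = [6, 1.5000-2.5981i, 1.5000+2.5981i]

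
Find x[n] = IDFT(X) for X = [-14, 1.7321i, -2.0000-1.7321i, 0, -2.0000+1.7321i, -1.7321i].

x[n] = (1/6) Σ(k=0 to 5) X[k] · e^(2πikn/6)

Computing each x[n]:
x[0] = -3
x[1] = -2
x[2] = -3
x[3] = -3
x[4] = -1
x[5] = -2

x = [-3, -2, -3, -3, -1, -2]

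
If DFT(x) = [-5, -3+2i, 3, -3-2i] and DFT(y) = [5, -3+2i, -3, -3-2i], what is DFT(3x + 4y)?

By linearity: DFT(3x + 4y) = 3·DFT(x) + 4·DFT(y)
= 3·[-5, -3+2i, 3, -3-2i] + 4·[5, -3+2i, -3, -3-2i]

Computing element-wise:
Z[0] = 3·(-5) + 4·(5) = 5
Z[1] = 3·(-3+2i) + 4·(-3+2i) = -21+14i
Z[2] = 3·(3) + 4·(-3) = -3
Z[3] = 3·(-3-2i) + 4·(-3-2i) = -21-14i

DFT(3x + 4y) = 3·X + 4·Y = [5, -21+14i, -3, -21-14i]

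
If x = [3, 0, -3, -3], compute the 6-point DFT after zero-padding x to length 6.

Original 4-point DFT: [-3, 6-3i, 3, 6+3i]
Zero-padded 6-point DFT provides frequency interpolation.

DFT_6([x, 0, ...]) = [-3, 7.5000+2.5981i, 1.5000-2.5981i, 3, 1.5000+2.5981i, 7.5000-2.5981i]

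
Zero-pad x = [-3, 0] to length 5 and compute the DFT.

Original 2-point DFT: [-3, -3]
Zero-padded 5-point DFT provides frequency interpolation.

DFT_5([x, 0, ...]) = [-3, -3, -3, -3, -3]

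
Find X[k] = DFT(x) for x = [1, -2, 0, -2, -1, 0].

X[k] = Σ(n=0 to 5) x[n] · ω_6^(nk)
where ω_6 = e^(-2πi/6)

Computing each X[k]:
X[0] = -4
X[1] = 2.5000+0.8660i
X[2] = 0.5000+2.5981i
X[3] = 4
X[4] = 0.5000-2.5981i
X[5] = 2.5000-0.8660i

X = [-4, 2.5000+0.8660i, 0.5000+2.5981i, 4, 0.5000-2.5981i, 2.5000-0.8660i]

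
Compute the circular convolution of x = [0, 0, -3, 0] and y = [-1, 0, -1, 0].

(x ⊛ y)[n] = Σ(m=0 to 3) x[m] · y[(n-m) mod 4]

Computing each output sample:
(x ⊛ y)[0] = 3
(x ⊛ y)[1] = 0
(x ⊛ y)[2] = 3
(x ⊛ y)[3] = 0

x ⊛ y = [3, 0, 3, 0]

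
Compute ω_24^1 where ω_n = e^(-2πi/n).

ω_24^1 = e^(-2πi·1/24)
= cos(-2π·1/24) + i·sin(-2π·1/24)
= cos(-2π/24) + i·sin(-2π/24)

ω_24^1 = cos(-2π/24) + i·sin(-2π/24) = 0.9659-0.2588i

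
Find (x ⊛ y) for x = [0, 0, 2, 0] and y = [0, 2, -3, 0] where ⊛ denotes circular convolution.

(x ⊛ y)[n] = Σ(m=0 to 3) x[m] · y[(n-m) mod 4]

Computing each output sample:
(x ⊛ y)[0] = -6
(x ⊛ y)[1] = 0
(x ⊛ y)[2] = 0
(x ⊛ y)[3] = 4

x ⊛ y = [-6, 0, 0, 4]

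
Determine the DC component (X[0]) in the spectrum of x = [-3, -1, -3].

X[0] = Σ(n=0 to 2) x[n] · ω_3^0 = Σ x[n]
= (-3) + (-1) + (-3)

X[0] = -7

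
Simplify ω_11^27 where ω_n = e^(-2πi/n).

Since ω_11^11 = 1, powers reduce modulo 11.
27 mod 11 = 5
So ω_11^27 = ω_11^5 = e^(-2πi·5/11)

ω_11^27 = ω_11^5 = -0.9595-0.2817i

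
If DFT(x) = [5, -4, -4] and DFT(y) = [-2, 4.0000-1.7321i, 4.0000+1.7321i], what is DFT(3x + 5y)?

By linearity: DFT(3x + 5y) = 3·DFT(x) + 5·DFT(y)
= 3·[5, -4, -4] + 5·[-2, 4.0000-1.7321i, 4.0000+1.7321i]

Computing element-wise:
Z[0] = 3·(5) + 5·(-2) = 5
Z[1] = 3·(-4) + 5·(4.0000-1.7321i) = 8.0000-8.6605i
Z[2] = 3·(-4) + 5·(4.0000+1.7321i) = 8.0000+8.6605i

DFT(3x + 5y) = 3·X + 5·Y = [5, 8.0000-8.6605i, 8.0000+8.6605i]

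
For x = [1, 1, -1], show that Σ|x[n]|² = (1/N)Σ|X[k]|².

Time domain:
Σ|x[n]|² = |1|² + |1|² + |-1|² = 3.0000

Frequency domain:
(1/3)Σ|X[k]|² = (1/3)(|1|² + |1.0000-1.7321i|² + |1.0000+1.7321i|²) = (1/3)·9.0000 = 3.0000

Both sides agree, confirming Parseval's theorem.

Σ|x[n]|² = (1/N)Σ|X[k]|² = 3.0000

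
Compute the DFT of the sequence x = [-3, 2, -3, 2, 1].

X[k] = Σ(n=0 to 4) x[n] · ω_5^(nk)
where ω_5 = e^(-2πi/5)

Computing each X[k]:
X[0] = -1
X[1] = -1.2639+1.9879i
X[2] = -5.7361-5.3431i
X[3] = -5.7361+5.3431i
X[4] = -1.2639-1.9879i

X = [-1, -1.2639+1.9879i, -5.7361-5.3431i, -5.7361+5.3431i, -1.2639-1.9879i]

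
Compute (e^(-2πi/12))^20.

Since ω_12^12 = 1, powers reduce modulo 12.
20 mod 12 = 8
So ω_12^20 = ω_12^8 = e^(-2πi·8/12)

ω_12^20 = ω_12^8 = -0.5000+0.8660i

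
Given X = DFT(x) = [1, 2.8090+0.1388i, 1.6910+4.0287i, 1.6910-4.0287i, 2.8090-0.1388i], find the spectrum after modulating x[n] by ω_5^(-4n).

Modulation property: DFT(ω_5^(-4n)·x[n]) = X[(k-4) mod 5], so circularly shift X by 4 positions.

X[k-4] = [2.8090+0.1388i, 1.6910+4.0287i, 1.6910-4.0287i, 2.8090-0.1388i, 1]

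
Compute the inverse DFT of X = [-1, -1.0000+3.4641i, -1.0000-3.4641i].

x[n] = (1/3) Σ(k=0 to 2) X[k] · e^(2πikn/3)

Computing each x[n]:
x[0] = -1
x[1] = -2
x[2] = 2

x = [-1, -2, 2]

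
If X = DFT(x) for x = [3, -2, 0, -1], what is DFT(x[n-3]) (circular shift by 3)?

Time shift by 3: X_shifted[k] = ω_4^(3k) · X[k]
Shifted x = [-2, 0, -1, 3]

DFT(x[n-3]) = [0, -1+3i, -6, -1-3i]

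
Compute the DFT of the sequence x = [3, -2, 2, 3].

X[k] = Σ(n=0 to 3) x[n] · ω_4^(nk)
where ω_4 = e^(-2πi/4)

Computing each X[k]:
X[0] = 6
X[1] = 1+5i
X[2] = 4
X[3] = 1-5i

X = [6, 1+5i, 4, 1-5i]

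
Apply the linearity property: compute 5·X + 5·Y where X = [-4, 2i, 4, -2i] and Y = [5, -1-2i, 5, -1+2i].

By linearity: DFT(5x + 5y) = 5·DFT(x) + 5·DFT(y)
= 5·[-4, 2i, 4, -2i] + 5·[5, -1-2i, 5, -1+2i]

Computing element-wise:
Z[0] = 5·(-4) + 5·(5) = 5
Z[1] = 5·(2i) + 5·(-1-2i) = -5
Z[2] = 5·(4) + 5·(5) = 45
Z[3] = 5·(-2i) + 5·(-1+2i) = -5

DFT(5x + 5y) = 5·X + 5·Y = [5, -5, 45, -5]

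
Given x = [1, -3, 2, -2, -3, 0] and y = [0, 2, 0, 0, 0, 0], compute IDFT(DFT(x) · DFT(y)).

(x ⊛ y)[n] = Σ(m=0 to 5) x[m] · y[(n-m) mod 6]

Computing each output sample:
(x ⊛ y)[0] = 0
(x ⊛ y)[1] = 2
(x ⊛ y)[2] = -6
(x ⊛ y)[3] = 4
(x ⊛ y)[4] = -4
(x ⊛ y)[5] = -6

x ⊛ y = [0, 2, -6, 4, -4, -6]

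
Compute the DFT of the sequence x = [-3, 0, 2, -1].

X[k] = Σ(n=0 to 3) x[n] · ω_4^(nk)
where ω_4 = e^(-2πi/4)

Computing each X[k]:
X[0] = -2
X[1] = -5-1i
X[2] = 0
X[3] = -5+1i

X = [-2, -5-1i, 0, -5+1i]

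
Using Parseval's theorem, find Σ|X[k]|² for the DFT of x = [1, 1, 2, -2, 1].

Parseval: Σ|x[n]|² = (1/N)Σ|X[k]|², so Σ|X[k]|² = N·Σ|x[n]|² = 5·11.0000

Σ|X[k]|² = N·Σ|x[n]|² = 5·11.0000 = 55.0000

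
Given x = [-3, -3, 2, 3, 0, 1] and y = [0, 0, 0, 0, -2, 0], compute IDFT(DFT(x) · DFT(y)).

(x ⊛ y)[n] = Σ(m=0 to 5) x[m] · y[(n-m) mod 6]

Computing each output sample:
(x ⊛ y)[0] = -4
(x ⊛ y)[1] = -6
(x ⊛ y)[2] = 0
(x ⊛ y)[3] = -2
(x ⊛ y)[4] = 6
(x ⊛ y)[5] = 6

x ⊛ y = [-4, -6, 0, -2, 6, 6]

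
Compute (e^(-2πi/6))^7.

Since ω_6^6 = 1, powers reduce modulo 6.
7 mod 6 = 1
So ω_6^7 = ω_6^1 = e^(-2πi·1/6)

ω_6^7 = ω_6^1 = 0.5000-0.8660i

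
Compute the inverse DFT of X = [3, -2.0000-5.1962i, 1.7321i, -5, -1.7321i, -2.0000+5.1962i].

x[n] = (1/6) Σ(k=0 to 5) X[k] · e^(2πikn/6)

Computing each x[n]:
x[0] = -1
x[1] = 2
x[2] = 2
x[3] = 2
x[4] = -2
x[5] = 0

x = [-1, 2, 2, 2, -2, 0]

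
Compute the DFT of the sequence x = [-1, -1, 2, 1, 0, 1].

X[k] = Σ(n=0 to 5) x[n] · ω_6^(nk)
where ω_6 = e^(-2πi/6)

Computing each X[k]:
X[0] = 2
X[1] = -3
X[2] = -1.0000+3.4641i
X[3] = 0
X[4] = -1.0000-3.4641i
X[5] = -3

X = [2, -3, -1.0000+3.4641i, 0, -1.0000-3.4641i, -3]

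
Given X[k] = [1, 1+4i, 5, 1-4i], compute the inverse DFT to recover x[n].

x[n] = (1/4) Σ(k=0 to 3) X[k] · e^(2πikn/4)

Computing each x[n]:
x[0] = 2
x[1] = -3
x[2] = 1
x[3] = 1

x = [2, -3, 1, 1]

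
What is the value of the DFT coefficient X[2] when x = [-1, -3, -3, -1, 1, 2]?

X[2] = Σ(n=0 to 5) x[n] · ω_6^(2n) where ω_6 = e^(-2πi/6)
= (-1)·ω_6^0 + (-3)·ω_6^2 + (-3)·ω_6^4 + (-1)·ω_6^6 + (1)·ω_6^8 + (2)·ω_6^10

X[2] = -0.5000+0.8660i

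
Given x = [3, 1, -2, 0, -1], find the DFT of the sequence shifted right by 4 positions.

Time shift by 4: X_shifted[k] = ω_5^(4k) · X[k]
Shifted x = [1, -2, 0, -1, 3]

DFT(x[n-4]) = [1, 2.1180+4.1675i, -0.1180+3.8900i, -0.1180-3.8900i, 2.1180-4.1675i]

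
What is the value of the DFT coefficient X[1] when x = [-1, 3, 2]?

X[1] = Σ(n=0 to 2) x[n] · ω_3^(1n) where ω_3 = e^(-2πi/3)
= (-1)·ω_3^0 + (3)·ω_3^1 + (2)·ω_3^2

X[1] = -3.5000-0.8660i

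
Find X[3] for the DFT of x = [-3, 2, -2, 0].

X[3] = Σ(n=0 to 3) x[n] · ω_4^(3n) where ω_4 = e^(-2πi/4)
= (-3)·ω_4^0 + (2)·ω_4^3 + (-2)·ω_4^6 + (0)·ω_4^9

X[3] = -1+2i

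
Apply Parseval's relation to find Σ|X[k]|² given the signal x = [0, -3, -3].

Parseval: Σ|x[n]|² = (1/N)Σ|X[k]|², so Σ|X[k]|² = N·Σ|x[n]|² = 3·18.0000

Σ|X[k]|² = N·Σ|x[n]|² = 3·18.0000 = 54.0000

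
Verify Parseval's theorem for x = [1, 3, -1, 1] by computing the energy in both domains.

Time domain:
Σ|x[n]|² = |1|² + |3|² + |-1|² + |1|² = 12.0000

Frequency domain:
(1/4)Σ|X[k]|² = (1/4)(|4|² + |2-2i|² + |-4|² + |2+2i|²) = (1/4)·48.0000 = 12.0000

Both sides agree, confirming Parseval's theorem.

Σ|x[n]|² = (1/N)Σ|X[k]|² = 12.0000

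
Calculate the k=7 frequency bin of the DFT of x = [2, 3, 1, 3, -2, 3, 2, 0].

X[7] = Σ(n=0 to 7) x[n] · ω_8^(7n) where ω_8 = e^(-2πi/8)
= (2)·ω_8^0 + (3)·ω_8^7 + (1)·ω_8^14 + (3)·ω_8^21 + (-2)·ω_8^28 + (3)·ω_8^35 + (2)·ω_8^42 + (0)·ω_8^49

X[7] = 1.8787+1.1213i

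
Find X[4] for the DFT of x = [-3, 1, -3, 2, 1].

X[4] = Σ(n=0 to 4) x[n] · ω_5^(4n) where ω_5 = e^(-2πi/5)
= (-3)·ω_5^0 + (1)·ω_5^4 + (-3)·ω_5^8 + (2)·ω_5^12 + (1)·ω_5^16

X[4] = -1.5729-2.9389i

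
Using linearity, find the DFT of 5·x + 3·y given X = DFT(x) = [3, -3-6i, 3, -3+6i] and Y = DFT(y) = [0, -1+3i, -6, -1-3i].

By linearity: DFT(5x + 3y) = 5·DFT(x) + 3·DFT(y)
= 5·[3, -3-6i, 3, -3+6i] + 3·[0, -1+3i, -6, -1-3i]

Computing element-wise:
Z[0] = 5·(3) + 3·(0) = 15
Z[1] = 5·(-3-6i) + 3·(-1+3i) = -18-21i
Z[2] = 5·(3) + 3·(-6) = -3
Z[3] = 5·(-3+6i) + 3·(-1-3i) = -18+21i

DFT(5x + 3y) = 5·X + 3·Y = [15, -18-21i, -3, -18+21i]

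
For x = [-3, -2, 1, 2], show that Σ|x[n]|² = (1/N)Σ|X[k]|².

Time domain:
Σ|x[n]|² = |-3|² + |-2|² + |1|² + |2|² = 18.0000

Frequency domain:
(1/4)Σ|X[k]|² = (1/4)(|-2|² + |-4+4i|² + |-2|² + |-4-4i|²) = (1/4)·72.0000 = 18.0000

Both sides agree, confirming Parseval's theorem.

Σ|x[n]|² = (1/N)Σ|X[k]|² = 18.0000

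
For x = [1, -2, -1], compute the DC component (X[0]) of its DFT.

X[0] = Σ(n=0 to 2) x[n] · ω_3^0 = Σ x[n]
= (1) + (-2) + (-1)

X[0] = -2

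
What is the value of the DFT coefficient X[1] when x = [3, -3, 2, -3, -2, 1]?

X[1] = Σ(n=0 to 5) x[n] · ω_6^(1n) where ω_6 = e^(-2πi/6)
= (3)·ω_6^0 + (-3)·ω_6^1 + (2)·ω_6^2 + (-3)·ω_6^3 + (-2)·ω_6^4 + (1)·ω_6^5

X[1] = 5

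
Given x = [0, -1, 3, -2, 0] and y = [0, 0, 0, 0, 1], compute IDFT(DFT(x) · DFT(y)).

(x ⊛ y)[n] = Σ(m=0 to 4) x[m] · y[(n-m) mod 5]

Computing each output sample:
(x ⊛ y)[0] = -1
(x ⊛ y)[1] = 3
(x ⊛ y)[2] = -2
(x ⊛ y)[3] = 0
(x ⊛ y)[4] = 0

x ⊛ y = [-1, 3, -2, 0, 0]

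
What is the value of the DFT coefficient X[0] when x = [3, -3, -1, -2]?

X[0] = Σ(n=0 to 3) x[n] · ω_4^0 = Σ x[n]
= (3) + (-3) + (-1) + (-2)

X[0] = -3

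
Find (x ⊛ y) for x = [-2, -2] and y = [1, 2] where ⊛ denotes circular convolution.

(x ⊛ y)[n] = Σ(m=0 to 1) x[m] · y[(n-m) mod 2]

Computing each output sample:
(x ⊛ y)[0] = -6
(x ⊛ y)[1] = -6

x ⊛ y = [-6, -6]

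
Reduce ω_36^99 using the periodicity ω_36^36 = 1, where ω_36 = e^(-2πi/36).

Since ω_36^36 = 1, powers reduce modulo 36.
99 mod 36 = 27
So ω_36^99 = ω_36^27 = e^(-2πi·27/36)

ω_36^99 = ω_36^27 = 1i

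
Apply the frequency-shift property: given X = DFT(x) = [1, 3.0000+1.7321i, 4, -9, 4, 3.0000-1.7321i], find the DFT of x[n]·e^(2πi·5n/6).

Modulation property: DFT(ω_6^(-5n)·x[n]) = X[(k-5) mod 6], so circularly shift X by 5 positions.

X[k-5] = [3.0000+1.7321i, 4, -9, 4, 3.0000-1.7321i, 1]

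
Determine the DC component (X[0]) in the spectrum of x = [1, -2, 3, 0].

X[0] = Σ(n=0 to 3) x[n] · ω_4^0 = Σ x[n]
= (1) + (-2) + (3) + (0)

X[0] = 2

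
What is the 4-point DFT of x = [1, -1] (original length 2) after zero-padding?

Original 2-point DFT: [0, 2]
Zero-padded 4-point DFT provides frequency interpolation.

DFT_4([x, 0, ...]) = [0, 1+1i, 2, 1-1i]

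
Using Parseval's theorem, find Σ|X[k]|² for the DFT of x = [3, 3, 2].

Parseval: Σ|x[n]|² = (1/N)Σ|X[k]|², so Σ|X[k]|² = N·Σ|x[n]|² = 3·22.0000

Σ|X[k]|² = N·Σ|x[n]|² = 3·22.0000 = 66.0000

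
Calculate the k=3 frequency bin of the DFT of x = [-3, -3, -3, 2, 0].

X[3] = Σ(n=0 to 4) x[n] · ω_5^(3n) where ω_5 = e^(-2πi/5)
= (-3)·ω_5^0 + (-3)·ω_5^3 + (-3)·ω_5^6 + (2)·ω_5^9 + (0)·ω_5^12

X[3] = -0.8820+2.9919i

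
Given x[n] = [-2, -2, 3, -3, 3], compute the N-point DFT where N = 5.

X[k] = Σ(n=0 to 4) x[n] · ω_5^(nk)
where ω_5 = e^(-2πi/5)

Computing each X[k]:
X[0] = -1
X[1] = -1.6910+1.2286i
X[2] = -2.8090+8.6453i
X[3] = -2.8090-8.6453i
X[4] = -1.6910-1.2286i

X = [-1, -1.6910+1.2286i, -2.8090+8.6453i, -2.8090-8.6453i, -1.6910-1.2286i]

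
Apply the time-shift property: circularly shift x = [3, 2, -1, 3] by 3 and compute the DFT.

Time shift by 3: X_shifted[k] = ω_4^(3k) · X[k]
Shifted x = [2, -1, 3, 3]

DFT(x[n-3]) = [7, -1+4i, 3, -1-4i]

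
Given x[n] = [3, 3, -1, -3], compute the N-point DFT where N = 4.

X[k] = Σ(n=0 to 3) x[n] · ω_4^(nk)
where ω_4 = e^(-2πi/4)

Computing each X[k]:
X[0] = 2
X[1] = 4-6i
X[2] = 2
X[3] = 4+6i

X = [2, 4-6i, 2, 4+6i]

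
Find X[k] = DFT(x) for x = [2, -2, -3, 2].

X[k] = Σ(n=0 to 3) x[n] · ω_4^(nk)
where ω_4 = e^(-2πi/4)

Computing each X[k]:
X[0] = -1
X[1] = 5+4i
X[2] = -1
X[3] = 5-4i

X = [-1, 5+4i, -1, 5-4i]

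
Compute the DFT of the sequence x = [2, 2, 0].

X[k] = Σ(n=0 to 2) x[n] · ω_3^(nk)
where ω_3 = e^(-2πi/3)

Computing each X[k]:
X[0] = 4
X[1] = 1.0000-1.7321i
X[2] = 1.0000+1.7321i

X = [4, 1.0000-1.7321i, 1.0000+1.7321i]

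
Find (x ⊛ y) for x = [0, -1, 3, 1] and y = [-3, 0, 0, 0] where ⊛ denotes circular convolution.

(x ⊛ y)[n] = Σ(m=0 to 3) x[m] · y[(n-m) mod 4]

Computing each output sample:
(x ⊛ y)[0] = 0
(x ⊛ y)[1] = 3
(x ⊛ y)[2] = -9
(x ⊛ y)[3] = -3

x ⊛ y = [0, 3, -9, -3]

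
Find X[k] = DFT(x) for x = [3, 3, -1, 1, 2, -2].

X[k] = Σ(n=0 to 5) x[n] · ω_6^(nk)
where ω_6 = e^(-2πi/6)

Computing each X[k]:
X[0] = 6
X[1] = 2.0000-1.7321i
X[2] = 3.0000-6.9282i
X[3] = 2
X[4] = 3.0000+6.9282i
X[5] = 2.0000+1.7321i

X = [6, 2.0000-1.7321i, 3.0000-6.9282i, 2, 3.0000+6.9282i, 2.0000+1.7321i]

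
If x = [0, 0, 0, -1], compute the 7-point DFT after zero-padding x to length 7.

Original 4-point DFT: [-1, -1i, 1, 1i]
Zero-padded 7-point DFT provides frequency interpolation.

DFT_7([x, 0, ...]) = [-1, 0.9010+0.4339i, -0.6235-0.7818i, 0.2225+0.9749i, 0.2225-0.9749i, -0.6235+0.7818i, 0.9010-0.4339i]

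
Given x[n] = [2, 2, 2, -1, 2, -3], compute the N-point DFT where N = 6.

X[k] = Σ(n=0 to 5) x[n] · ω_6^(nk)
where ω_6 = e^(-2πi/6)

Computing each X[k]:
X[0] = 4
X[1] = 0.5000-4.3301i
X[2] = -0.5000-4.3301i
X[3] = 8
X[4] = -0.5000+4.3301i
X[5] = 0.5000+4.3301i

X = [4, 0.5000-4.3301i, -0.5000-4.3301i, 8, -0.5000+4.3301i, 0.5000+4.3301i]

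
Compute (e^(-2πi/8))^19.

Since ω_8^8 = 1, powers reduce modulo 8.
19 mod 8 = 3
So ω_8^19 = ω_8^3 = e^(-2πi·3/8)

ω_8^19 = ω_8^3 = -0.7071-0.7071i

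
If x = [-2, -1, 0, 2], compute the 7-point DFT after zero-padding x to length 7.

Original 4-point DFT: [-1, -2+3i, -3, -2-3i]
Zero-padded 7-point DFT provides frequency interpolation.

DFT_7([x, 0, ...]) = [-1, -4.4254-0.0859i, -0.5305+2.5386i, -1.5441-1.5160i, -1.5441+1.5160i, -0.5305-2.5386i, -4.4254+0.0859i]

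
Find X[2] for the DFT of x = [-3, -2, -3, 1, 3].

X[2] = Σ(n=0 to 4) x[n] · ω_5^(2n) where ω_5 = e^(-2πi/5)
= (-3)·ω_5^0 + (-2)·ω_5^2 + (-3)·ω_5^4 + (1)·ω_5^6 + (3)·ω_5^8

X[2] = -4.4271-0.8653i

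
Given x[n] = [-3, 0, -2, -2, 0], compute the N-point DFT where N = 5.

X[k] = Σ(n=0 to 4) x[n] · ω_5^(nk)
where ω_5 = e^(-2πi/5)

Computing each X[k]:
X[0] = -7
X[1] = 0.2361
X[2] = -4.2361
X[3] = -4.2361
X[4] = 0.2361

X = [-7, 0.2361, -4.2361, -4.2361, 0.2361]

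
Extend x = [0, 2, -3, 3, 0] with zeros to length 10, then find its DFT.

Original 5-point DFT: [2, 0.6180+1.6246i, -1.6180-6.8819i, -1.6180+6.8819i, 0.6180-1.6246i]
Zero-padded 10-point DFT provides frequency interpolation.

DFT_10([x, 0, ...]) = [2, -0.2361-1.1756i, 0.6180+1.6246i, 4.2361-1.9021i, -1.6180-6.8819i, -8, -1.6180+6.8819i, 4.2361+1.9021i, 0.6180-1.6246i, -0.2361+1.1756i]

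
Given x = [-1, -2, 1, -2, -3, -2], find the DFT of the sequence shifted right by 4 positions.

Time shift by 4: X_shifted[k] = ω_6^(4k) · X[k]
Shifted x = [1, -2, -3, -2, -1, -2]

DFT(x[n-4]) = [-9, 3.0000+1.7321i, 3.0000-1.7321i, 3, 3.0000+1.7321i, 3.0000-1.7321i]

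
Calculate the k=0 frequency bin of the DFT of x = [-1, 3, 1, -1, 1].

X[0] = Σ(n=0 to 4) x[n] · ω_5^0 = Σ x[n]
= (-1) + (3) + (1) + (-1) + (1)

X[0] = 3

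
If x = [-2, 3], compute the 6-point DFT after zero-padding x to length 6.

Original 2-point DFT: [1, -5]
Zero-padded 6-point DFT provides frequency interpolation.

DFT_6([x, 0, ...]) = [1, -0.5000-2.5981i, -3.5000-2.5981i, -5, -3.5000+2.5981i, -0.5000+2.5981i]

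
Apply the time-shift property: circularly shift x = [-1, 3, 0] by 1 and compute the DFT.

Time shift by 1: X_shifted[k] = ω_3^(1k) · X[k]
Shifted x = [0, -1, 3]

DFT(x[n-1]) = [2, -1.0000+3.4641i, -1.0000-3.4641i]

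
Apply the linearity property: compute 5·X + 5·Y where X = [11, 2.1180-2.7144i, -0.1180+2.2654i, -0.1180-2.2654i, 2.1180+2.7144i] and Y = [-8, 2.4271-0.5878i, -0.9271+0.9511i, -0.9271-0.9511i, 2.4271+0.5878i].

By linearity: DFT(5x + 5y) = 5·DFT(x) + 5·DFT(y)
= 5·[11, 2.1180-2.7144i, -0.1180+2.2654i, -0.1180-2.2654i, 2.1180+2.7144i] + 5·[-8, 2.4271-0.5878i, -0.9271+0.9511i, -0.9271-0.9511i, 2.4271+0.5878i]

Computing element-wise:
Z[0] = 5·(11) + 5·(-8) = 15
Z[1] = 5·(2.1180-2.7144i) + 5·(2.4271-0.5878i) = 22.7255-16.5110i
Z[2] = 5·(-0.1180+2.2654i) + 5·(-0.9271+0.9511i) = -5.2255+16.0825i
Z[3] = 5·(-0.1180-2.2654i) + 5·(-0.9271-0.9511i) = -5.2255-16.0825i
Z[4] = 5·(2.1180+2.7144i) + 5·(2.4271+0.5878i) = 22.7255+16.5110i

DFT(5x + 5y) = 5·X + 5·Y = [15, 22.7255-16.5110i, -5.2255+16.0825i, -5.2255-16.0825i, 22.7255+16.5110i]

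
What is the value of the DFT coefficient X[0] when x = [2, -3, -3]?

X[0] = Σ(n=0 to 2) x[n] · ω_3^0 = Σ x[n]
= (2) + (-3) + (-3)

X[0] = -4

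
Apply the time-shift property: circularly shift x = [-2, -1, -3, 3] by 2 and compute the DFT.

Time shift by 2: X_shifted[k] = ω_4^(2k) · X[k]
Shifted x = [-3, 3, -2, -1]

DFT(x[n-2]) = [-3, -1-4i, -7, -1+4i]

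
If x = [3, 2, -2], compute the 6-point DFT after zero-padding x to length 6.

Original 3-point DFT: [3, 3.0000-3.4641i, 3.0000+3.4641i]
Zero-padded 6-point DFT provides frequency interpolation.

DFT_6([x, 0, ...]) = [3, 5, 3.0000-3.4641i, -1, 3.0000+3.4641i, 5]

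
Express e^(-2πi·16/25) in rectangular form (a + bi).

ω_25^16 = e^(-2πi·16/25)
= cos(-2π·16/25) + i·sin(-2π·16/25)
= cos(-32π/25) + i·sin(-32π/25)

ω_25^16 = cos(-32π/25) + i·sin(-32π/25) = -0.6374+0.7705i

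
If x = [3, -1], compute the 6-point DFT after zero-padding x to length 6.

Original 2-point DFT: [2, 4]
Zero-padded 6-point DFT provides frequency interpolation.

DFT_6([x, 0, ...]) = [2, 2.5000+0.8660i, 3.5000+0.8660i, 4, 3.5000-0.8660i, 2.5000-0.8660i]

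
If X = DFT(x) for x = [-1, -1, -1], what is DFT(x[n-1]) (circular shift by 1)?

Time shift by 1: X_shifted[k] = ω_3^(1k) · X[k]
Shifted x = [-1, -1, -1]

DFT(x[n-1]) = [-3, 0, 0]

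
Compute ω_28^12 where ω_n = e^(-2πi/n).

ω_28^12 = e^(-2πi·12/28)
= cos(-2π·12/28) + i·sin(-2π·12/28)
= cos(-24π/28) + i·sin(-24π/28)

ω_28^12 = cos(-24π/28) + i·sin(-24π/28) = -0.9010-0.4339i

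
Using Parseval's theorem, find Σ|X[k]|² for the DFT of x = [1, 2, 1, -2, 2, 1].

Parseval: Σ|x[n]|² = (1/N)Σ|X[k]|², so Σ|X[k]|² = N·Σ|x[n]|² = 6·15.0000

Σ|X[k]|² = N·Σ|x[n]|² = 6·15.0000 = 90.0000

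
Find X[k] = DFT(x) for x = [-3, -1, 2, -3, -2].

X[k] = Σ(n=0 to 4) x[n] · ω_5^(nk)
where ω_5 = e^(-2πi/5)

Computing each X[k]:
X[0] = -7
X[1] = -3.1180-3.8900i
X[2] = -0.8820+4.1675i
X[3] = -0.8820-4.1675i
X[4] = -3.1180+3.8900i

X = [-7, -3.1180-3.8900i, -0.8820+4.1675i, -0.8820-4.1675i, -3.1180+3.8900i]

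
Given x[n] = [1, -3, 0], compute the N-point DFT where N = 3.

X[k] = Σ(n=0 to 2) x[n] · ω_3^(nk)
where ω_3 = e^(-2πi/3)

Computing each X[k]:
X[0] = -2
X[1] = 2.5000+2.5981i
X[2] = 2.5000-2.5981i

X = [-2, 2.5000+2.5981i, 2.5000-2.5981i]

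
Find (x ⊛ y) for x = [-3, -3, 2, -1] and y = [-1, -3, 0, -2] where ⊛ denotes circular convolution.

(x ⊛ y)[n] = Σ(m=0 to 3) x[m] · y[(n-m) mod 4]

Computing each output sample:
(x ⊛ y)[0] = 12
(x ⊛ y)[1] = 8
(x ⊛ y)[2] = 9
(x ⊛ y)[3] = 1

x ⊛ y = [12, 8, 9, 1]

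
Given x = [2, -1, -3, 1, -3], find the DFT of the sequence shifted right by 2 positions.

Time shift by 2: X_shifted[k] = ω_5^(2k) · X[k]
Shifted x = [1, -3, 2, -1, -3]

DFT(x[n-2]) = [-4, -1.6631-1.7634i, 6.1631+2.8532i, 6.1631-2.8532i, -1.6631+1.7634i]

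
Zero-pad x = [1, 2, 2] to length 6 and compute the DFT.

Original 3-point DFT: [5, -1, -1]
Zero-padded 6-point DFT provides frequency interpolation.

DFT_6([x, 0, ...]) = [5, 1.0000-3.4641i, -1, 1, -1, 1.0000+3.4641i]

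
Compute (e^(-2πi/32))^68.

Since ω_32^32 = 1, powers reduce modulo 32.
68 mod 32 = 4
So ω_32^68 = ω_32^4 = e^(-2πi·4/32)

ω_32^68 = ω_32^4 = 0.7071-0.7071i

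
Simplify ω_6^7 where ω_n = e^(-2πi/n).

Since ω_6^6 = 1, powers reduce modulo 6.
7 mod 6 = 1
So ω_6^7 = ω_6^1 = e^(-2πi·1/6)

ω_6^7 = ω_6^1 = 0.5000-0.8660i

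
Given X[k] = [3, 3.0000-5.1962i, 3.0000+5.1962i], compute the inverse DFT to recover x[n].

x[n] = (1/3) Σ(k=0 to 2) X[k] · e^(2πikn/3)

Computing each x[n]:
x[0] = 3
x[1] = 3
x[2] = -3

x = [3, 3, -3]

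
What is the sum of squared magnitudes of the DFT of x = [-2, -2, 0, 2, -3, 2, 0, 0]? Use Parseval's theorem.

Parseval: Σ|x[n]|² = (1/N)Σ|X[k]|², so Σ|X[k]|² = N·Σ|x[n]|² = 8·25.0000

Σ|X[k]|² = N·Σ|x[n]|² = 8·25.0000 = 200.0000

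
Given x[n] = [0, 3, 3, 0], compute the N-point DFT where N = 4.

X[k] = Σ(n=0 to 3) x[n] · ω_4^(nk)
where ω_4 = e^(-2πi/4)

Computing each X[k]:
X[0] = 6
X[1] = -3-3i
X[2] = 0
X[3] = -3+3i

X = [6, -3-3i, 0, -3+3i]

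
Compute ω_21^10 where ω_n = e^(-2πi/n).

ω_21^10 = e^(-2πi·10/21)
= cos(-2π·10/21) + i·sin(-2π·10/21)
= cos(-20π/21) + i·sin(-20π/21)

ω_21^10 = cos(-20π/21) + i·sin(-20π/21) = -0.9888-0.1490i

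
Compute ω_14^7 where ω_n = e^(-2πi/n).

ω_14^7 = e^(-2πi·7/14)
= cos(-2π·7/14) + i·sin(-2π·7/14)
= cos(-14π/14) + i·sin(-14π/14)

ω_14^7 = cos(-14π/14) + i·sin(-14π/14) = -1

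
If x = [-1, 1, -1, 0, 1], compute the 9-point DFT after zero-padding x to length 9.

Original 5-point DFT: [0, 0.4271+0.5878i, -2.9271-0.9511i, -2.9271+0.9511i, 0.4271-0.5878i]
Zero-padded 9-point DFT provides frequency interpolation.

DFT_9([x, 0, ...]) = [0, -1.3473, 0.8794, -1.5000-2.5981i, -2.5321, -2.5321, -1.5000+2.5981i, 0.8794, -1.3473]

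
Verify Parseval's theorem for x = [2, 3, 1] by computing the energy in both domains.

Time domain:
Σ|x[n]|² = |2|² + |3|² + |1|² = 14.0000

Frequency domain:
(1/3)Σ|X[k]|² = (1/3)(|6|² + |-1.7321i|² + |1.7321i|²) = (1/3)·42.0000 = 14.0000

Both sides agree, confirming Parseval's theorem.

Σ|x[n]|² = (1/N)Σ|X[k]|² = 14.0000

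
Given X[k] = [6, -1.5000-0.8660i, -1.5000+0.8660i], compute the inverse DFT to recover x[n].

x[n] = (1/3) Σ(k=0 to 2) X[k] · e^(2πikn/3)

Computing each x[n]:
x[0] = 1
x[1] = 3
x[2] = 2

x = [1, 3, 2]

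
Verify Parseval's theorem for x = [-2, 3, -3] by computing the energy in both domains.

Time domain:
Σ|x[n]|² = |-2|² + |3|² + |-3|² = 22.0000

Frequency domain:
(1/3)Σ|X[k]|² = (1/3)(|-2|² + |-2.0000-5.1962i|² + |-2.0000+5.1962i|²) = (1/3)·66.0000 = 22.0000

Both sides agree, confirming Parseval's theorem.

Σ|x[n]|² = (1/N)Σ|X[k]|² = 22.0000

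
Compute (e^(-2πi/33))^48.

Since ω_33^33 = 1, powers reduce modulo 33.
48 mod 33 = 15
So ω_33^48 = ω_33^15 = e^(-2πi·15/33)

ω_33^48 = ω_33^15 = -0.9595-0.2817i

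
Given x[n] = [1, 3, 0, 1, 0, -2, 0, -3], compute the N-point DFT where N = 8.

X[k] = Σ(n=0 to 7) x[n] · ω_8^(nk)
where ω_8 = e^(-2πi/8)

Computing each X[k]:
X[0] = 0
X[1] = 1.7071-6.3640i
X[2] = 1-3i
X[3] = 0.2929-6.3640i
X[4] = 2
X[5] = 0.2929+6.3640i
X[6] = 1+3i
X[7] = 1.7071+6.3640i

X = [0, 1.7071-6.3640i, 1-3i, 0.2929-6.3640i, 2, 0.2929+6.3640i, 1+3i, 1.7071+6.3640i]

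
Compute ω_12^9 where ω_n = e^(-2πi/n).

ω_12^9 = e^(-2πi·9/12)
= cos(-2π·9/12) + i·sin(-2π·9/12)
= cos(-18π/12) + i·sin(-18π/12)

ω_12^9 = cos(-18π/12) + i·sin(-18π/12) = 1i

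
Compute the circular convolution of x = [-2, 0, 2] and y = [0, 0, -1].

(x ⊛ y)[n] = Σ(m=0 to 2) x[m] · y[(n-m) mod 3]

Computing each output sample:
(x ⊛ y)[0] = 0
(x ⊛ y)[1] = -2
(x ⊛ y)[2] = 2

x ⊛ y = [0, -2, 2]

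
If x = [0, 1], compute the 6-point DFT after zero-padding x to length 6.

Original 2-point DFT: [1, -1]
Zero-padded 6-point DFT provides frequency interpolation.

DFT_6([x, 0, ...]) = [1, 0.5000-0.8660i, -0.5000-0.8660i, -1, -0.5000+0.8660i, 0.5000+0.8660i]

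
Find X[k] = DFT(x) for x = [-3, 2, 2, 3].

X[k] = Σ(n=0 to 3) x[n] · ω_4^(nk)
where ω_4 = e^(-2πi/4)

Computing each X[k]:
X[0] = 4
X[1] = -5+1i
X[2] = -6
X[3] = -5-1i

X = [4, -5+1i, -6, -5-1i]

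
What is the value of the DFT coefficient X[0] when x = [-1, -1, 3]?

X[0] = Σ(n=0 to 2) x[n] · ω_3^0 = Σ x[n]
= (-1) + (-1) + (3)

X[0] = 1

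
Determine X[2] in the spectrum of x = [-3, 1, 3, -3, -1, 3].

X[2] = Σ(n=0 to 5) x[n] · ω_6^(2n) where ω_6 = e^(-2πi/6)
= (-3)·ω_6^0 + (1)·ω_6^2 + (3)·ω_6^4 + (-3)·ω_6^6 + (-1)·ω_6^8 + (3)·ω_6^10

X[2] = -9.0000+5.1962i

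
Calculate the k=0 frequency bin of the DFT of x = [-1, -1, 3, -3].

X[0] = Σ(n=0 to 3) x[n] · ω_4^0 = Σ x[n]
= (-1) + (-1) + (3) + (-3)

X[0] = -2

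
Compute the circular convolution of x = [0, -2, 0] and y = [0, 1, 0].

(x ⊛ y)[n] = Σ(m=0 to 2) x[m] · y[(n-m) mod 3]

Computing each output sample:
(x ⊛ y)[0] = 0
(x ⊛ y)[1] = 0
(x ⊛ y)[2] = -2

x ⊛ y = [0, 0, -2]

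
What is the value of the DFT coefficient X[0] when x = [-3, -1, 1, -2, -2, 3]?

X[0] = Σ(n=0 to 5) x[n] · ω_6^0 = Σ x[n]
= (-3) + (-1) + (1) + (-2) + (-2) + (3)

X[0] = -4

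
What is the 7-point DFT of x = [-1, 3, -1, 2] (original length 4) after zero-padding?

Original 4-point DFT: [3, -1i, -7, 1i]
Zero-padded 7-point DFT provides frequency interpolation.

DFT_7([x, 0, ...]) = [3, -0.7089-2.2383i, 0.4804-1.7950i, -4.7714-4.0333i, -4.7714+4.0333i, 0.4804+1.7950i, -0.7089+2.2383i]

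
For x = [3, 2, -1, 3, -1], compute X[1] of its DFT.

X[1] = Σ(n=0 to 4) x[n] · ω_5^(1n) where ω_5 = e^(-2πi/5)
= (3)·ω_5^0 + (2)·ω_5^1 + (-1)·ω_5^2 + (3)·ω_5^3 + (-1)·ω_5^4

X[1] = 1.6910-0.5020i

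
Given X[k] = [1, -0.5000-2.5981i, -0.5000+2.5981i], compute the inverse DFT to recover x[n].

x[n] = (1/3) Σ(k=0 to 2) X[k] · e^(2πikn/3)

Computing each x[n]:
x[0] = 0
x[1] = 2
x[2] = -1

x = [0, 2, -1]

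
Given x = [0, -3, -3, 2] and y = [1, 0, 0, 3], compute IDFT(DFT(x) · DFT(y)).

(x ⊛ y)[n] = Σ(m=0 to 3) x[m] · y[(n-m) mod 4]

Computing each output sample:
(x ⊛ y)[0] = -9
(x ⊛ y)[1] = -12
(x ⊛ y)[2] = 3
(x ⊛ y)[3] = 2

x ⊛ y = [-9, -12, 3, 2]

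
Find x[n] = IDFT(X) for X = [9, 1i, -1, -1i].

x[n] = (1/4) Σ(k=0 to 3) X[k] · e^(2πikn/4)

Computing each x[n]:
x[0] = 2
x[1] = 2
x[2] = 2
x[3] = 3

x = [2, 2, 2, 3]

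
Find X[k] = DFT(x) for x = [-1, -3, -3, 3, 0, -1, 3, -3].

X[k] = Σ(n=0 to 7) x[n] · ω_8^(nk)
where ω_8 = e^(-2πi/8)

Computing each X[k]:
X[0] = -5
X[1] = -6.6569+3.1716i
X[2] = -1+4i
X[3] = 4.6569-8.8284i
X[4] = 3
X[5] = 4.6569+8.8284i
X[6] = -1-4i
X[7] = -6.6569-3.1716i

X = [-5, -6.6569+3.1716i, -1+4i, 4.6569-8.8284i, 3, 4.6569+8.8284i, -1-4i, -6.6569-3.1716i]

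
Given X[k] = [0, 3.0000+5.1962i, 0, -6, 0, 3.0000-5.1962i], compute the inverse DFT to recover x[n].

x[n] = (1/6) Σ(k=0 to 5) X[k] · e^(2πikn/6)

Computing each x[n]:
x[0] = 0
x[1] = 0
x[2] = -3
x[3] = 0
x[4] = 0
x[5] = 3

x = [0, 0, -3, 0, 0, 3]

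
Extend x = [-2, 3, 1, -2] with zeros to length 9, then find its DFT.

Original 4-point DFT: [0, -3-5i, -2, -3+5i]
Zero-padded 9-point DFT provides frequency interpolation.

DFT_9([x, 0, ...]) = [0, 1.4718-1.1811i, -1.4187-5.0285i, -6.0000-1.7321i, -3.0530+1.3488i, -3.0530-1.3488i, -6.0000+1.7321i, -1.4187+5.0285i, 1.4718+1.1811i]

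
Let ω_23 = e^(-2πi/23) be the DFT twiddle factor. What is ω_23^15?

ω_23^15 = e^(-2πi·15/23)
= cos(-2π·15/23) + i·sin(-2π·15/23)
= cos(-30π/23) + i·sin(-30π/23)

ω_23^15 = cos(-30π/23) + i·sin(-30π/23) = -0.5767+0.8170i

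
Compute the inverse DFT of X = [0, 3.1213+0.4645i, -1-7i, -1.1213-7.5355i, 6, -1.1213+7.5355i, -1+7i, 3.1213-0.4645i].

x[n] = (1/8) Σ(k=0 to 7) X[k] · e^(2πikn/8)

Computing each x[n]:
x[0] = 1
x[1] = 3
x[2] = -1
x[3] = -2
x[4] = 0
x[5] = -1
x[6] = 3
x[7] = -3

x = [1, 3, -1, -2, 0, -1, 3, -3]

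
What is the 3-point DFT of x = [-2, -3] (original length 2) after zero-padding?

Original 2-point DFT: [-5, 1]
Zero-padded 3-point DFT provides frequency interpolation.

DFT_3([x, 0, ...]) = [-5, -0.5000+2.5981i, -0.5000-2.5981i]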